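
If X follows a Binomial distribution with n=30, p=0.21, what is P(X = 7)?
0.162067

We have X ~ Binomial(n=30, p=0.21).

For a Binomial distribution, the PMF gives us the probability of each outcome.

Using the PMF formula:
P(X = 7) = 0.162067

Rounded to 4 decimal places: 0.1621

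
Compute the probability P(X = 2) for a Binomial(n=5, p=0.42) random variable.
0.344178

We have X ~ Binomial(n=5, p=0.42).

For a Binomial distribution, the PMF gives us the probability of each outcome.

Using the PMF formula:
P(X = 2) = 0.344178

Rounded to 4 decimal places: 0.3442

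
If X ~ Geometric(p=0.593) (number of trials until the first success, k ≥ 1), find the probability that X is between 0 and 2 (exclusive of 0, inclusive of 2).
0.834351

We have X ~ Geometric(p=0.593) (number of trials until the first success, k ≥ 1).

To find P(0 < X ≤ 2), we use:
P(0 < X ≤ 2) = P(X ≤ 2) - P(X ≤ 0)
                 = F(2) - F(0)
                 = 0.834351 - 0.000000
                 = 0.834351

So there's approximately a 83.4% chance that X falls in this range.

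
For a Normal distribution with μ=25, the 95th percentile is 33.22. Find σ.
σ = 4.9974

For X ~ Normal(μ, σ), the p-th percentile satisfies x = μ + z_p × σ,
where z_p = Φ⁻¹(p) is the standard normal quantile.

Step 1: z_{0.95} = Φ⁻¹(0.95) = 1.6449

Step 2: Solve for σ:
33.22 = 25 + 1.6449 × σ
σ = (33.22 - 25) / 1.6449
σ = 8.22 / 1.6449
σ = 4.9974

Verification: μ + z × σ = 25 + 1.6449 × 4.9974 = 33.22 ✓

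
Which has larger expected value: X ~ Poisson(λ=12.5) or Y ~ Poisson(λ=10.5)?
X has larger mean (12.5000 > 10.5000)

Compute the expected value for each distribution:

X ~ Poisson(λ=12.5):
E[X] = 12.5000

Y ~ Poisson(λ=10.5):
E[Y] = 10.5000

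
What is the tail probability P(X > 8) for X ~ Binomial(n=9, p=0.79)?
0.119852

We have X ~ Binomial(n=9, p=0.79).

P(X > 8) = 1 - P(X ≤ 8)
                = 1 - F(8)
                = 1 - 0.880148
                = 0.119852

So there's approximately a 12.0% chance that X exceeds 8.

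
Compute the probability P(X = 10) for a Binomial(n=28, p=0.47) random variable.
0.075159

We have X ~ Binomial(n=28, p=0.47).

For a Binomial distribution, the PMF gives us the probability of each outcome.

Using the PMF formula:
P(X = 10) = 0.075159

Rounded to 4 decimal places: 0.0752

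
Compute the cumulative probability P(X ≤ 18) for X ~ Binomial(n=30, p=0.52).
0.855500

We have X ~ Binomial(n=30, p=0.52).

The CDF gives us P(X ≤ k).

Using the CDF:
P(X ≤ 18) = 0.855500

This means there's approximately a 85.5% chance that X is at most 18.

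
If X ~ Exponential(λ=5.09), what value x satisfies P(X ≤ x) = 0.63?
0.1953

We have X ~ Exponential(λ=5.09).

We want to find x such that P(X ≤ x) = 0.63.

This is the 63rd percentile, which means 63% of values fall below this point.

Using the inverse CDF (quantile function):
x = F⁻¹(0.63) = 0.1953

Verification: P(X ≤ 0.1953) = 0.63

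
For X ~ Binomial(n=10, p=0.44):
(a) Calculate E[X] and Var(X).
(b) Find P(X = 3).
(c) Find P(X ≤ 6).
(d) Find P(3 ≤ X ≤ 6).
(a) E[X] = 4.4000, Var(X) = 2.4640
(b) P(X = 3) = 0.176545
(c) P(X ≤ 6) = 0.909157
(d) P(3 ≤ X ≤ 6) = 0.798033

We have X ~ Binomial(n=10, p=0.44).

(a) Moments:
E[X] = 4.4000
Var(X) = 2.4640
σ = √Var(X) = 1.5697

(b) Point probability using PMF:
P(X = 3) = 0.176545

(c) Cumulative probability using CDF:
P(X ≤ 6) = F(6) = 0.909157

(d) Range probability:
P(3 ≤ X ≤ 6) = P(X ≤ 6) - P(X ≤ 2)
                   = F(6) - F(2)
                   = 0.909157 - 0.111124
                   = 0.798033

This means approximately 79.8% of outcomes fall in the interval [3, 6].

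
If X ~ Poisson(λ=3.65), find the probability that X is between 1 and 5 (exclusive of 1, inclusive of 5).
0.716310

We have X ~ Poisson(λ=3.65).

To find P(1 < X ≤ 5), we use:
P(1 < X ≤ 5) = P(X ≤ 5) - P(X ≤ 1)
                 = F(5) - F(1)
                 = 0.837168 - 0.120859
                 = 0.716310

So there's approximately a 71.6% chance that X falls in this range.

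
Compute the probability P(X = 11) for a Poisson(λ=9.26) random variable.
0.102329

We have X ~ Poisson(λ=9.26).

For a Poisson distribution, the PMF gives us the probability of each outcome.

Using the PMF formula:
P(X = 11) = 0.102329

Rounded to 4 decimal places: 0.1023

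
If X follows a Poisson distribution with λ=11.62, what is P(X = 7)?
0.050993

We have X ~ Poisson(λ=11.62).

For a Poisson distribution, the PMF gives us the probability of each outcome.

Using the PMF formula:
P(X = 7) = 0.050993

Rounded to 4 decimal places: 0.0510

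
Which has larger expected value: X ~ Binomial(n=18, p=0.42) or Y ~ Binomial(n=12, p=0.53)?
X has larger mean (7.5600 > 6.3600)

Compute the expected value for each distribution:

X ~ Binomial(n=18, p=0.42):
E[X] = 7.5600

Y ~ Binomial(n=12, p=0.53):
E[Y] = 6.3600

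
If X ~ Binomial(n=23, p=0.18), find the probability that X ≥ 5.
0.400720

We have X ~ Binomial(n=23, p=0.18).

For discrete distributions, P(X ≥ 5) = 1 - P(X ≤ 4).

P(X ≤ 4) = 0.599280
P(X ≥ 5) = 1 - 0.599280 = 0.400720

So there's approximately a 40.1% chance that X is at least 5.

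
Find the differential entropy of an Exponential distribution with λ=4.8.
-0.5686 nats

We have X ~ Exponential(λ=4.8).

The differential entropy measures the uncertainty or information content of the distribution.

For an Exponential distribution with λ=4.8:
h(X) = -0.5686 nats

(In bits, this would be -0.8203 bits.)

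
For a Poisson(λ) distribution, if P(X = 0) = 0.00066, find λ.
λ = 7.3233

For a Poisson(λ) distribution, the PMF at 0 is:
P(X = 0) = λ^0 e^(-λ) / 0! = e^(-λ)

Given P(X = 0) = 0.00066:
e^(-λ) = 0.00066
-λ = ln(0.00066)
λ = -ln(0.00066) = 7.3233

Verification: e^(-7.3233) = 0.00066 ✓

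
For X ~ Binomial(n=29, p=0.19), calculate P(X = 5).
0.187094

We have X ~ Binomial(n=29, p=0.19).

For a Binomial distribution, the PMF gives us the probability of each outcome.

Using the PMF formula:
P(X = 5) = 0.187094

Rounded to 4 decimal places: 0.1871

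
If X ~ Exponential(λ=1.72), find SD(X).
0.5814

We have X ~ Exponential(λ=1.72).

For an Exponential distribution with λ=1.72:
σ = √Var(X) = 0.5814

The standard deviation is the square root of the variance.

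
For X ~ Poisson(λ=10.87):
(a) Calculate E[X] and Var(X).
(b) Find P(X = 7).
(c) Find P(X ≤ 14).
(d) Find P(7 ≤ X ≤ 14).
(a) E[X] = 10.8700, Var(X) = 10.8700
(b) P(X = 7) = 0.067670
(c) P(X ≤ 14) = 0.863333
(d) P(7 ≤ X ≤ 14) = 0.779216

We have X ~ Poisson(λ=10.87).

(a) Moments:
E[X] = 10.8700
Var(X) = 10.8700
σ = √Var(X) = 3.2970

(b) Point probability using PMF:
P(X = 7) = 0.067670

(c) Cumulative probability using CDF:
P(X ≤ 14) = F(14) = 0.863333

(d) Range probability:
P(7 ≤ X ≤ 14) = P(X ≤ 14) - P(X ≤ 6)
                   = F(14) - F(6)
                   = 0.863333 - 0.084117
                   = 0.779216

This means approximately 77.9% of outcomes fall in the interval [7, 14].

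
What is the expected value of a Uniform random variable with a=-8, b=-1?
-4.5000

We have X ~ Uniform(a=-8, b=-1).

For a Uniform distribution with a=-8, b=-1:
E[X] = -4.5000

This is the expected (average) value of X.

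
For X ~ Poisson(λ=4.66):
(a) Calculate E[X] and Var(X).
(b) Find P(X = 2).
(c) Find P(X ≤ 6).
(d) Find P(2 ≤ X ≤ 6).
(a) E[X] = 4.6600, Var(X) = 4.6600
(b) P(X = 2) = 0.102785
(c) P(X ≤ 6) = 0.810021
(d) P(2 ≤ X ≤ 6) = 0.756441

We have X ~ Poisson(λ=4.66).

(a) Moments:
E[X] = 4.6600
Var(X) = 4.6600
σ = √Var(X) = 2.1587

(b) Point probability using PMF:
P(X = 2) = 0.102785

(c) Cumulative probability using CDF:
P(X ≤ 6) = F(6) = 0.810021

(d) Range probability:
P(2 ≤ X ≤ 6) = P(X ≤ 6) - P(X ≤ 1)
                   = F(6) - F(1)
                   = 0.810021 - 0.053580
                   = 0.756441

This means approximately 75.6% of outcomes fall in the interval [2, 6].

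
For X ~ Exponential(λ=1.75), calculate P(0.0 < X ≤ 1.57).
0.935912

We have X ~ Exponential(λ=1.75).

To find P(0.0 < X ≤ 1.57), we use:
P(0.0 < X ≤ 1.57) = P(X ≤ 1.57) - P(X ≤ 0.0)
                 = F(1.57) - F(0.0)
                 = 0.935912 - 0.000000
                 = 0.935912

So there's approximately a 93.6% chance that X falls in this range.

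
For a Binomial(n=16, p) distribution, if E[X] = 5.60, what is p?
p = 0.35

For a Binomial(n, p) distribution:
E[X] = n × p

Given n = 16 and E[X] = 5.60:
5.60 = 16 × p
p = 5.60 / 16 = 0.35

Verification: Binomial(16, 0.35) has E[X] = 5.60 ✓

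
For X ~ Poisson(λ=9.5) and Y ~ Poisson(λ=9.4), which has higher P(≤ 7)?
Y has higher probability (P(Y ≤ 7) = 0.2792 > P(X ≤ 7) = 0.2687)

Compute P(≤ 7) for each distribution:

X ~ Poisson(λ=9.5):
P(X ≤ 7) = 0.2687

Y ~ Poisson(λ=9.4):
P(Y ≤ 7) = 0.2792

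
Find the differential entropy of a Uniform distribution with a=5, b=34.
3.3673 nats

We have X ~ Uniform(a=5, b=34).

The differential entropy measures the uncertainty or information content of the distribution.

For a Uniform distribution with a=5, b=34:
h(X) = 3.3673 nats

(In bits, this would be 4.8580 bits.)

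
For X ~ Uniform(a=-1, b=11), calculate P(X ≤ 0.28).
0.106667

We have X ~ Uniform(a=-1, b=11).

The CDF gives us P(X ≤ k).

Using the CDF:
P(X ≤ 0.28) = 0.106667

This means there's approximately a 10.7% chance that X is at most 0.28.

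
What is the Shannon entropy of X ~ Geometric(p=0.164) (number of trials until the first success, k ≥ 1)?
2.7210 nats

We have X ~ Geometric(p=0.164) (number of trials until the first success, k ≥ 1).

The Shannon entropy measures the uncertainty or information content of the distribution.

For a Geometric distribution with p=0.164 (number of trials until the first success, k ≥ 1):
H(X) = 2.7210 nats

(In bits, this would be 3.9256 bits.)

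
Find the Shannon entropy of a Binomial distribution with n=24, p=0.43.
2.3045 nats

We have X ~ Binomial(n=24, p=0.43).

The Shannon entropy measures the uncertainty or information content of the distribution.

For a Binomial distribution with n=24, p=0.43:
H(X) = 2.3045 nats

(In bits, this would be 3.3246 bits.)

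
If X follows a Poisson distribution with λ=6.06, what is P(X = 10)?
0.042967

We have X ~ Poisson(λ=6.06).

For a Poisson distribution, the PMF gives us the probability of each outcome.

Using the PMF formula:
P(X = 10) = 0.042967

Rounded to 4 decimal places: 0.0430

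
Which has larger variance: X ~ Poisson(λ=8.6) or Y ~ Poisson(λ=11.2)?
Y has larger variance (11.2000 > 8.6000)

Compute the variance for each distribution:

X ~ Poisson(λ=8.6):
Var(X) = 8.6000

Y ~ Poisson(λ=11.2):
Var(Y) = 11.2000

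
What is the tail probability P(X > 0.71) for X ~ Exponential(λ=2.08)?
0.228367

We have X ~ Exponential(λ=2.08).

P(X > 0.71) = 1 - P(X ≤ 0.71)
                = 1 - F(0.71)
                = 1 - 0.771633
                = 0.228367

So there's approximately a 22.8% chance that X exceeds 0.71.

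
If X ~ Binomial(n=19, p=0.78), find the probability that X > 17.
0.056648

We have X ~ Binomial(n=19, p=0.78).

P(X > 17) = 1 - P(X ≤ 17)
                = 1 - F(17)
                = 1 - 0.943352
                = 0.056648

So there's approximately a 5.7% chance that X exceeds 17.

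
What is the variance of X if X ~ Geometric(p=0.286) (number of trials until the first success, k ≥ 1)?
8.7290

We have X ~ Geometric(p=0.286) (number of trials until the first success, k ≥ 1).

For a Geometric distribution with p=0.286 (number of trials until the first success, k ≥ 1):
Var(X) = 8.7290

The variance measures the spread of the distribution around the mean.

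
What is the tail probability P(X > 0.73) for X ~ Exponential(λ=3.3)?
0.089905

We have X ~ Exponential(λ=3.3).

P(X > 0.73) = 1 - P(X ≤ 0.73)
                = 1 - F(0.73)
                = 1 - 0.910095
                = 0.089905

So there's approximately a 9.0% chance that X exceeds 0.73.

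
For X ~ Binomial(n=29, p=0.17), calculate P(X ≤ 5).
0.629956

We have X ~ Binomial(n=29, p=0.17).

The CDF gives us P(X ≤ k).

Using the CDF:
P(X ≤ 5) = 0.629956

This means there's approximately a 63.0% chance that X is at most 5.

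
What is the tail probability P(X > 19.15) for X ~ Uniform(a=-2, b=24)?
0.186538

We have X ~ Uniform(a=-2, b=24).

P(X > 19.15) = 1 - P(X ≤ 19.15)
                = 1 - F(19.15)
                = 1 - 0.813462
                = 0.186538

So there's approximately a 18.7% chance that X exceeds 19.15.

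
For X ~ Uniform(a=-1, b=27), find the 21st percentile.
4.8800

We have X ~ Uniform(a=-1, b=27).

We want to find x such that P(X ≤ x) = 0.21.

This is the 21st percentile, which means 21% of values fall below this point.

Using the inverse CDF (quantile function):
x = F⁻¹(0.21) = 4.8800

Verification: P(X ≤ 4.8800) = 0.21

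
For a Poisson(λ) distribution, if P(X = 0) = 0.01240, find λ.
λ = 4.3901

For a Poisson(λ) distribution, the PMF at 0 is:
P(X = 0) = λ^0 e^(-λ) / 0! = e^(-λ)

Given P(X = 0) = 0.01240:
e^(-λ) = 0.01240
-λ = ln(0.01240)
λ = -ln(0.01240) = 4.3901

Verification: e^(-4.3901) = 0.01240 ✓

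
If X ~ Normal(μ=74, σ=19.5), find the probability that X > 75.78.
0.463634

We have X ~ Normal(μ=74, σ=19.5).

P(X > 75.78) = 1 - P(X ≤ 75.78)
                = 1 - F(75.78)
                = 1 - 0.536366
                = 0.463634

So there's approximately a 46.4% chance that X exceeds 75.78.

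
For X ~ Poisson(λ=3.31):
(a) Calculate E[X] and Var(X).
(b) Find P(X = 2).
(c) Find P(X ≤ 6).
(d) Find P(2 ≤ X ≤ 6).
(a) E[X] = 3.3100, Var(X) = 3.3100
(b) P(X = 2) = 0.200037
(c) P(X ≤ 6) = 0.948370
(d) P(2 ≤ X ≤ 6) = 0.790985

We have X ~ Poisson(λ=3.31).

(a) Moments:
E[X] = 3.3100
Var(X) = 3.3100
σ = √Var(X) = 1.8193

(b) Point probability using PMF:
P(X = 2) = 0.200037

(c) Cumulative probability using CDF:
P(X ≤ 6) = F(6) = 0.948370

(d) Range probability:
P(2 ≤ X ≤ 6) = P(X ≤ 6) - P(X ≤ 1)
                   = F(6) - F(1)
                   = 0.948370 - 0.157385
                   = 0.790985

This means approximately 79.1% of outcomes fall in the interval [2, 6].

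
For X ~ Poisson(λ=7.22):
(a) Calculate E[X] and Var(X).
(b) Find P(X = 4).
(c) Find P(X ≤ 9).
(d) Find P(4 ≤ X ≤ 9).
(a) E[X] = 7.2200, Var(X) = 7.2200
(b) P(X = 4) = 0.082857
(c) P(X ≤ 9) = 0.807505
(d) P(4 ≤ X ≤ 9) = 0.736511

We have X ~ Poisson(λ=7.22).

(a) Moments:
E[X] = 7.2200
Var(X) = 7.2200
σ = √Var(X) = 2.6870

(b) Point probability using PMF:
P(X = 4) = 0.082857

(c) Cumulative probability using CDF:
P(X ≤ 9) = F(9) = 0.807505

(d) Range probability:
P(4 ≤ X ≤ 9) = P(X ≤ 9) - P(X ≤ 3)
                   = F(9) - F(3)
                   = 0.807505 - 0.070994
                   = 0.736511

This means approximately 73.7% of outcomes fall in the interval [4, 9].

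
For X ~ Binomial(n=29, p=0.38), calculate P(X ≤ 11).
0.578513

We have X ~ Binomial(n=29, p=0.38).

The CDF gives us P(X ≤ k).

Using the CDF:
P(X ≤ 11) = 0.578513

This means there's approximately a 57.9% chance that X is at most 11.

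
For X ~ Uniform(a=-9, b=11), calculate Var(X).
33.3333

We have X ~ Uniform(a=-9, b=11).

For a Uniform distribution with a=-9, b=11:
Var(X) = 33.3333

The variance measures the spread of the distribution around the mean.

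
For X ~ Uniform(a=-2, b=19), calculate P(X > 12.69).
0.300476

We have X ~ Uniform(a=-2, b=19).

P(X > 12.69) = 1 - P(X ≤ 12.69)
                = 1 - F(12.69)
                = 1 - 0.699524
                = 0.300476

So there's approximately a 30.0% chance that X exceeds 12.69.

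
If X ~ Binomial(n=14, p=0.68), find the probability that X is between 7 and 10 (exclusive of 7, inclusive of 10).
0.578123

We have X ~ Binomial(n=14, p=0.68).

To find P(7 < X ≤ 10), we use:
P(7 < X ≤ 10) = P(X ≤ 10) - P(X ≤ 7)
                 = F(10) - F(7)
                 = 0.703162 - 0.125039
                 = 0.578123

So there's approximately a 57.8% chance that X falls in this range.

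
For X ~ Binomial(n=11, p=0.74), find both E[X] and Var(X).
E[X] = 8.1400, Var(X) = 2.1164

We have X ~ Binomial(n=11, p=0.74).

For a Binomial distribution with n=11, p=0.74:

Expected value:
E[X] = 8.1400

Variance:
Var(X) = 2.1164

Standard deviation:
σ = √Var(X) = 1.4548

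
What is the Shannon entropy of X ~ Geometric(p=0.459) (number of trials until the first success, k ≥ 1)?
1.5028 nats

We have X ~ Geometric(p=0.459) (number of trials until the first success, k ≥ 1).

The Shannon entropy measures the uncertainty or information content of the distribution.

For a Geometric distribution with p=0.459 (number of trials until the first success, k ≥ 1):
H(X) = 1.5028 nats

(In bits, this would be 2.1681 bits.)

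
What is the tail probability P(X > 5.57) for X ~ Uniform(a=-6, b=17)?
0.496957

We have X ~ Uniform(a=-6, b=17).

P(X > 5.57) = 1 - P(X ≤ 5.57)
                = 1 - F(5.57)
                = 1 - 0.503043
                = 0.496957

So there's approximately a 49.7% chance that X exceeds 5.57.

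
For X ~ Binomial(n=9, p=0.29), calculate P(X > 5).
0.021348

We have X ~ Binomial(n=9, p=0.29).

P(X > 5) = 1 - P(X ≤ 5)
                = 1 - F(5)
                = 1 - 0.978652
                = 0.021348

So there's approximately a 2.1% chance that X exceeds 5.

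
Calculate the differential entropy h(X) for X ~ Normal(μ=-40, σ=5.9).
3.1939 nats

We have X ~ Normal(μ=-40, σ=5.9).

The differential entropy measures the uncertainty or information content of the distribution.

For a Normal distribution with μ=-40, σ=5.9:
h(X) = 3.1939 nats

(In bits, this would be 4.6078 bits.)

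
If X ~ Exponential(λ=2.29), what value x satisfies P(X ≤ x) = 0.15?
0.0710

We have X ~ Exponential(λ=2.29).

We want to find x such that P(X ≤ x) = 0.15.

This is the 15th percentile, which means 15% of values fall below this point.

Using the inverse CDF (quantile function):
x = F⁻¹(0.15) = 0.0710

Verification: P(X ≤ 0.0710) = 0.15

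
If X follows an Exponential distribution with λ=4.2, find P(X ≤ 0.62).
0.926023

We have X ~ Exponential(λ=4.2).

The CDF gives us P(X ≤ k).

Using the CDF:
P(X ≤ 0.62) = 0.926023

This means there's approximately a 92.6% chance that X is at most 0.62.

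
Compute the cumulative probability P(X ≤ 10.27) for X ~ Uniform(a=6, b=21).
0.284667

We have X ~ Uniform(a=6, b=21).

The CDF gives us P(X ≤ k).

Using the CDF:
P(X ≤ 10.27) = 0.284667

This means there's approximately a 28.5% chance that X is at most 10.27.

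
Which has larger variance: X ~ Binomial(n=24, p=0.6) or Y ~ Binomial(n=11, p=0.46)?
X has larger variance (5.7600 > 2.7324)

Compute the variance for each distribution:

X ~ Binomial(n=24, p=0.6):
Var(X) = 5.7600

Y ~ Binomial(n=11, p=0.46):
Var(Y) = 2.7324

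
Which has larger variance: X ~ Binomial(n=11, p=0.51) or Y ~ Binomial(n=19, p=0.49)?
Y has larger variance (4.7481 > 2.7489)

Compute the variance for each distribution:

X ~ Binomial(n=11, p=0.51):
Var(X) = 2.7489

Y ~ Binomial(n=19, p=0.49):
Var(Y) = 4.7481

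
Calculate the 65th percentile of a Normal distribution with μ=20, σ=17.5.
26.7431

We have X ~ Normal(μ=20, σ=17.5).

We want to find x such that P(X ≤ x) = 0.65.

This is the 65th percentile, which means 65% of values fall below this point.

Using the inverse CDF (quantile function):
x = F⁻¹(0.65) = 26.7431

Verification: P(X ≤ 26.7431) = 0.65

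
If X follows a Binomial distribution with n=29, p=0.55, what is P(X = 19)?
0.079560

We have X ~ Binomial(n=29, p=0.55).

For a Binomial distribution, the PMF gives us the probability of each outcome.

Using the PMF formula:
P(X = 19) = 0.079560

Rounded to 4 decimal places: 0.0796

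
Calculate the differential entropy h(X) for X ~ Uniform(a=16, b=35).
2.9444 nats

We have X ~ Uniform(a=16, b=35).

The differential entropy measures the uncertainty or information content of the distribution.

For a Uniform distribution with a=16, b=35:
h(X) = 2.9444 nats

(In bits, this would be 4.2479 bits.)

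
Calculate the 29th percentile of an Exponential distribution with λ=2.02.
0.1695

We have X ~ Exponential(λ=2.02).

We want to find x such that P(X ≤ x) = 0.29.

This is the 29th percentile, which means 29% of values fall below this point.

Using the inverse CDF (quantile function):
x = F⁻¹(0.29) = 0.1695

Verification: P(X ≤ 0.1695) = 0.29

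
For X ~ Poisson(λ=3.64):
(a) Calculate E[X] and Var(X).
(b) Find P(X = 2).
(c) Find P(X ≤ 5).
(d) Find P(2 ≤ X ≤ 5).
(a) E[X] = 3.6400, Var(X) = 3.6400
(b) P(X = 2) = 0.173917
(c) P(X ≤ 5) = 0.838569
(d) P(2 ≤ X ≤ 5) = 0.716758

We have X ~ Poisson(λ=3.64).

(a) Moments:
E[X] = 3.6400
Var(X) = 3.6400
σ = √Var(X) = 1.9079

(b) Point probability using PMF:
P(X = 2) = 0.173917

(c) Cumulative probability using CDF:
P(X ≤ 5) = F(5) = 0.838569

(d) Range probability:
P(2 ≤ X ≤ 5) = P(X ≤ 5) - P(X ≤ 1)
                   = F(5) - F(1)
                   = 0.838569 - 0.121811
                   = 0.716758

This means approximately 71.7% of outcomes fall in the interval [2, 5].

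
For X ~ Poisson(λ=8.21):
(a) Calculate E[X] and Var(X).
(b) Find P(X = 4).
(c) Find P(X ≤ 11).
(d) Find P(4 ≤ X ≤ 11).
(a) E[X] = 8.2100, Var(X) = 8.2100
(b) P(X = 4) = 0.051476
(c) P(X ≤ 11) = 0.872323
(d) P(4 ≤ X ≤ 11) = 0.835575

We have X ~ Poisson(λ=8.21).

(a) Moments:
E[X] = 8.2100
Var(X) = 8.2100
σ = √Var(X) = 2.8653

(b) Point probability using PMF:
P(X = 4) = 0.051476

(c) Cumulative probability using CDF:
P(X ≤ 11) = F(11) = 0.872323

(d) Range probability:
P(4 ≤ X ≤ 11) = P(X ≤ 11) - P(X ≤ 3)
                   = F(11) - F(3)
                   = 0.872323 - 0.036748
                   = 0.835575

This means approximately 83.6% of outcomes fall in the interval [4, 11].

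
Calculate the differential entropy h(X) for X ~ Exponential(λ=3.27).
-0.1848 nats

We have X ~ Exponential(λ=3.27).

The differential entropy measures the uncertainty or information content of the distribution.

For an Exponential distribution with λ=3.27:
h(X) = -0.1848 nats

(In bits, this would be -0.2666 bits.)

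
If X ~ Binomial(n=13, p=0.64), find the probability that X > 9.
0.253554

We have X ~ Binomial(n=13, p=0.64).

P(X > 9) = 1 - P(X ≤ 9)
                = 1 - F(9)
                = 1 - 0.746446
                = 0.253554

So there's approximately a 25.4% chance that X exceeds 9.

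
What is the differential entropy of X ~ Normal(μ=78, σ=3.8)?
2.7539 nats

We have X ~ Normal(μ=78, σ=3.8).

The differential entropy measures the uncertainty or information content of the distribution.

For a Normal distribution with μ=78, σ=3.8:
h(X) = 2.7539 nats

(In bits, this would be 3.9731 bits.)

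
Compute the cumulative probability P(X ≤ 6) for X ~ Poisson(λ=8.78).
0.227561

We have X ~ Poisson(λ=8.78).

The CDF gives us P(X ≤ k).

Using the CDF:
P(X ≤ 6) = 0.227561

This means there's approximately a 22.8% chance that X is at most 6.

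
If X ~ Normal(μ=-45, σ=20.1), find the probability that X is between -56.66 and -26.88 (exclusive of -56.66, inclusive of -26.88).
0.535413

We have X ~ Normal(μ=-45, σ=20.1).

To find P(-56.66 < X ≤ -26.88), we use:
P(-56.66 < X ≤ -26.88) = P(X ≤ -26.88) - P(X ≤ -56.66)
                 = F(-26.88) - F(-56.66)
                 = 0.816337 - 0.280924
                 = 0.535413

So there's approximately a 53.5% chance that X falls in this range.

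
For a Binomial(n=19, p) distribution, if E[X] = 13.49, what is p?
p = 0.71

For a Binomial(n, p) distribution:
E[X] = n × p

Given n = 19 and E[X] = 13.49:
13.49 = 19 × p
p = 13.49 / 19 = 0.71

Verification: Binomial(19, 0.71) has E[X] = 13.49 ✓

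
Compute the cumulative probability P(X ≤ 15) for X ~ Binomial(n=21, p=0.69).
0.673917

We have X ~ Binomial(n=21, p=0.69).

The CDF gives us P(X ≤ k).

Using the CDF:
P(X ≤ 15) = 0.673917

This means there's approximately a 67.4% chance that X is at most 15.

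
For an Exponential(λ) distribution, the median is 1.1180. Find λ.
λ = 0.6200

For X ~ Exponential(λ), the CDF is F(x) = 1 - e^(-λx).
The median m satisfies F(m) = 0.5:
1 - e^(-λm) = 0.5
e^(-λm) = 0.5
λm = ln(2)
m = ln(2) / λ

Given m = 1.1180:
λ = ln(2) / 1.1180 = 0.693147 / 1.1180 = 0.6200

Verification: ln(2) / 0.6200 = 1.1180 ✓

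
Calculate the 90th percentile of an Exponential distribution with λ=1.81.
1.2721

We have X ~ Exponential(λ=1.81).

We want to find x such that P(X ≤ x) = 0.9.

This is the 90th percentile, which means 90% of values fall below this point.

Using the inverse CDF (quantile function):
x = F⁻¹(0.9) = 1.2721

Verification: P(X ≤ 1.2721) = 0.9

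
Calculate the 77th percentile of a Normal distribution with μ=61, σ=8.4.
67.2063

We have X ~ Normal(μ=61, σ=8.4).

We want to find x such that P(X ≤ x) = 0.77.

This is the 77th percentile, which means 77% of values fall below this point.

Using the inverse CDF (quantile function):
x = F⁻¹(0.77) = 67.2063

Verification: P(X ≤ 67.2063) = 0.77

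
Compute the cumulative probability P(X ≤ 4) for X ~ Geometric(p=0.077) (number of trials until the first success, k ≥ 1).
0.274217

We have X ~ Geometric(p=0.077) (number of trials until the first success, k ≥ 1).

The CDF gives us P(X ≤ k).

Using the CDF:
P(X ≤ 4) = 0.274217

This means there's approximately a 27.4% chance that X is at most 4.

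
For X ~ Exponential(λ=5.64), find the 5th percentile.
0.0091

We have X ~ Exponential(λ=5.64).

We want to find x such that P(X ≤ x) = 0.05.

This is the 5th percentile, which means 5% of values fall below this point.

Using the inverse CDF (quantile function):
x = F⁻¹(0.05) = 0.0091

Verification: P(X ≤ 0.0091) = 0.05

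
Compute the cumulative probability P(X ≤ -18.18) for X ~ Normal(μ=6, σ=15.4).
0.058192

We have X ~ Normal(μ=6, σ=15.4).

The CDF gives us P(X ≤ k).

Using the CDF:
P(X ≤ -18.18) = 0.058192

This means there's approximately a 5.8% chance that X is at most -18.18.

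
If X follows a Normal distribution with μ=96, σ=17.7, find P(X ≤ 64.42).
0.037197

We have X ~ Normal(μ=96, σ=17.7).

The CDF gives us P(X ≤ k).

Using the CDF:
P(X ≤ 64.42) = 0.037197

This means there's approximately a 3.7% chance that X is at most 64.42.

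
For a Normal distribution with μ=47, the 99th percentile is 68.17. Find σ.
σ = 9.1001

For X ~ Normal(μ, σ), the p-th percentile satisfies x = μ + z_p × σ,
where z_p = Φ⁻¹(p) is the standard normal quantile.

Step 1: z_{0.99} = Φ⁻¹(0.99) = 2.3263

Step 2: Solve for σ:
68.17 = 47 + 2.3263 × σ
σ = (68.17 - 47) / 2.3263
σ = 21.17 / 2.3263
σ = 9.1001

Verification: μ + z × σ = 47 + 2.3263 × 9.1001 = 68.17 ✓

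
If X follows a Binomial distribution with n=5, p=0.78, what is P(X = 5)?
0.288717

We have X ~ Binomial(n=5, p=0.78).

For a Binomial distribution, the PMF gives us the probability of each outcome.

Using the PMF formula:
P(X = 5) = 0.288717

Rounded to 4 decimal places: 0.2887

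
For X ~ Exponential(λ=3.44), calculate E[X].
0.2907

We have X ~ Exponential(λ=3.44).

For an Exponential distribution with λ=3.44:
E[X] = 0.2907

This is the expected (average) value of X.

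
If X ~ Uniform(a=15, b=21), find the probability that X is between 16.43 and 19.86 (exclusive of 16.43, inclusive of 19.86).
0.571667

We have X ~ Uniform(a=15, b=21).

To find P(16.43 < X ≤ 19.86), we use:
P(16.43 < X ≤ 19.86) = P(X ≤ 19.86) - P(X ≤ 16.43)
                 = F(19.86) - F(16.43)
                 = 0.810000 - 0.238333
                 = 0.571667

So there's approximately a 57.2% chance that X falls in this range.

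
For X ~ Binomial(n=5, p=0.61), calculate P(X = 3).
0.345238

We have X ~ Binomial(n=5, p=0.61).

For a Binomial distribution, the PMF gives us the probability of each outcome.

Using the PMF formula:
P(X = 3) = 0.345238

Rounded to 4 decimal places: 0.3452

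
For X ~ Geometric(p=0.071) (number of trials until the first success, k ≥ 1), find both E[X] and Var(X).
E[X] = 14.0845, Var(X) = 184.2888

We have X ~ Geometric(p=0.071) (number of trials until the first success, k ≥ 1).

For a Geometric distribution with p=0.071 (number of trials until the first success, k ≥ 1):

Expected value:
E[X] = 14.0845

Variance:
Var(X) = 184.2888

Standard deviation:
σ = √Var(X) = 13.5753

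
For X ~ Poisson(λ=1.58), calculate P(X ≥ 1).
0.794025

We have X ~ Poisson(λ=1.58).

For discrete distributions, P(X ≥ 1) = 1 - P(X ≤ 0).

P(X ≤ 0) = 0.205975
P(X ≥ 1) = 1 - 0.205975 = 0.794025

So there's approximately a 79.4% chance that X is at least 1.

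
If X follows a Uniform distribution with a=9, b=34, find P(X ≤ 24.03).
0.601200

We have X ~ Uniform(a=9, b=34).

The CDF gives us P(X ≤ k).

Using the CDF:
P(X ≤ 24.03) = 0.601200

This means there's approximately a 60.1% chance that X is at most 24.03.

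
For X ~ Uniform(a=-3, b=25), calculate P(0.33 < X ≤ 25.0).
0.881071

We have X ~ Uniform(a=-3, b=25).

To find P(0.33 < X ≤ 25.0), we use:
P(0.33 < X ≤ 25.0) = P(X ≤ 25.0) - P(X ≤ 0.33)
                 = F(25.0) - F(0.33)
                 = 1.000000 - 0.118929
                 = 0.881071

So there's approximately a 88.1% chance that X falls in this range.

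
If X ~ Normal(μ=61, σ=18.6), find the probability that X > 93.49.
0.040338

We have X ~ Normal(μ=61, σ=18.6).

P(X > 93.49) = 1 - P(X ≤ 93.49)
                = 1 - F(93.49)
                = 1 - 0.959662
                = 0.040338

So there's approximately a 4.0% chance that X exceeds 93.49.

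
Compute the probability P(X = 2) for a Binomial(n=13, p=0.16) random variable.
0.293364

We have X ~ Binomial(n=13, p=0.16).

For a Binomial distribution, the PMF gives us the probability of each outcome.

Using the PMF formula:
P(X = 2) = 0.293364

Rounded to 4 decimal places: 0.2934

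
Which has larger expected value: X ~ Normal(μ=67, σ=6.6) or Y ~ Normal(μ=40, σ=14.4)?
X has larger mean (67.0000 > 40.0000)

Compute the expected value for each distribution:

X ~ Normal(μ=67, σ=6.6):
E[X] = 67.0000

Y ~ Normal(μ=40, σ=14.4):
E[Y] = 40.0000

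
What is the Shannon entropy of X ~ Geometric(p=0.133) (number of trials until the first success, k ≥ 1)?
2.9477 nats

We have X ~ Geometric(p=0.133) (number of trials until the first success, k ≥ 1).

The Shannon entropy measures the uncertainty or information content of the distribution.

For a Geometric distribution with p=0.133 (number of trials until the first success, k ≥ 1):
H(X) = 2.9477 nats

(In bits, this would be 4.2527 bits.)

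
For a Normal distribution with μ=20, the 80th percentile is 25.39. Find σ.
σ = 6.4043

For X ~ Normal(μ, σ), the p-th percentile satisfies x = μ + z_p × σ,
where z_p = Φ⁻¹(p) is the standard normal quantile.

Step 1: z_{0.8} = Φ⁻¹(0.8) = 0.8416

Step 2: Solve for σ:
25.39 = 20 + 0.8416 × σ
σ = (25.39 - 20) / 0.8416
σ = 5.39 / 0.8416
σ = 6.4043

Verification: μ + z × σ = 20 + 0.8416 × 6.4043 = 25.39 ✓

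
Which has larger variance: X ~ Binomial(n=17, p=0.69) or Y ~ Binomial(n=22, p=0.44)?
Y has larger variance (5.4208 > 3.6363)

Compute the variance for each distribution:

X ~ Binomial(n=17, p=0.69):
Var(X) = 3.6363

Y ~ Binomial(n=22, p=0.44):
Var(Y) = 5.4208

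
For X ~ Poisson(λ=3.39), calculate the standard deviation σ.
1.8412

We have X ~ Poisson(λ=3.39).

For a Poisson distribution with λ=3.39:
σ = √Var(X) = 1.8412

The standard deviation is the square root of the variance.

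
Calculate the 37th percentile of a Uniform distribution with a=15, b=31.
20.9200

We have X ~ Uniform(a=15, b=31).

We want to find x such that P(X ≤ x) = 0.37.

This is the 37th percentile, which means 37% of values fall below this point.

Using the inverse CDF (quantile function):
x = F⁻¹(0.37) = 20.9200

Verification: P(X ≤ 20.9200) = 0.37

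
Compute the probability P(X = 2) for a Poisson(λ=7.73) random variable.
0.013129

We have X ~ Poisson(λ=7.73).

For a Poisson distribution, the PMF gives us the probability of each outcome.

Using the PMF formula:
P(X = 2) = 0.013129

Rounded to 4 decimal places: 0.0131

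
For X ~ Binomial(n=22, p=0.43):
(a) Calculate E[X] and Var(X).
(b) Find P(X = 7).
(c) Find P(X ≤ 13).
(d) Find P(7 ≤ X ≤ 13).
(a) E[X] = 9.4600, Var(X) = 5.3922
(b) P(X = 7) = 0.100981
(c) P(X ≤ 13) = 0.958425
(d) P(7 ≤ X ≤ 13) = 0.858924

We have X ~ Binomial(n=22, p=0.43).

(a) Moments:
E[X] = 9.4600
Var(X) = 5.3922
σ = √Var(X) = 2.3221

(b) Point probability using PMF:
P(X = 7) = 0.100981

(c) Cumulative probability using CDF:
P(X ≤ 13) = F(13) = 0.958425

(d) Range probability:
P(7 ≤ X ≤ 13) = P(X ≤ 13) - P(X ≤ 6)
                   = F(13) - F(6)
                   = 0.958425 - 0.099501
                   = 0.858924

This means approximately 85.9% of outcomes fall in the interval [7, 13].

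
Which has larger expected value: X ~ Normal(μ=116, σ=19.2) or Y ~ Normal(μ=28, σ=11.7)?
X has larger mean (116.0000 > 28.0000)

Compute the expected value for each distribution:

X ~ Normal(μ=116, σ=19.2):
E[X] = 116.0000

Y ~ Normal(μ=28, σ=11.7):
E[Y] = 28.0000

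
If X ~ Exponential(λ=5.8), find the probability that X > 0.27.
0.208879

We have X ~ Exponential(λ=5.8).

P(X > 0.27) = 1 - P(X ≤ 0.27)
                = 1 - F(0.27)
                = 1 - 0.791121
                = 0.208879

So there's approximately a 20.9% chance that X exceeds 0.27.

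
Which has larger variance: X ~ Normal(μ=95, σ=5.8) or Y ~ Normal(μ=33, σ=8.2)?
Y has larger variance (67.2400 > 33.6400)

Compute the variance for each distribution:

X ~ Normal(μ=95, σ=5.8):
Var(X) = 33.6400

Y ~ Normal(μ=33, σ=8.2):
Var(Y) = 67.2400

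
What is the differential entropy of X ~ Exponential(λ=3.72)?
-0.3137 nats

We have X ~ Exponential(λ=3.72).

The differential entropy measures the uncertainty or information content of the distribution.

For an Exponential distribution with λ=3.72:
h(X) = -0.3137 nats

(In bits, this would be -0.4526 bits.)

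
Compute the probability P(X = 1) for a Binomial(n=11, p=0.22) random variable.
0.201726

We have X ~ Binomial(n=11, p=0.22).

For a Binomial distribution, the PMF gives us the probability of each outcome.

Using the PMF formula:
P(X = 1) = 0.201726

Rounded to 4 decimal places: 0.2017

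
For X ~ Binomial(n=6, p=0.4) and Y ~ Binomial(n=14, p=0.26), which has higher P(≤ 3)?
X has higher probability (P(X ≤ 3) = 0.8208 > P(Y ≤ 3) = 0.4864)

Compute P(≤ 3) for each distribution:

X ~ Binomial(n=6, p=0.4):
P(X ≤ 3) = 0.8208

Y ~ Binomial(n=14, p=0.26):
P(Y ≤ 3) = 0.4864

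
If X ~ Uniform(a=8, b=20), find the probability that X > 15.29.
0.392500

We have X ~ Uniform(a=8, b=20).

P(X > 15.29) = 1 - P(X ≤ 15.29)
                = 1 - F(15.29)
                = 1 - 0.607500
                = 0.392500

So there's approximately a 39.3% chance that X exceeds 15.29.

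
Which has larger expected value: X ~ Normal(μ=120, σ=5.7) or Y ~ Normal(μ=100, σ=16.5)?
X has larger mean (120.0000 > 100.0000)

Compute the expected value for each distribution:

X ~ Normal(μ=120, σ=5.7):
E[X] = 120.0000

Y ~ Normal(μ=100, σ=16.5):
E[Y] = 100.0000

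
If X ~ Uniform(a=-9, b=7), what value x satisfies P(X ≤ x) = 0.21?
-5.6400

We have X ~ Uniform(a=-9, b=7).

We want to find x such that P(X ≤ x) = 0.21.

This is the 21st percentile, which means 21% of values fall below this point.

Using the inverse CDF (quantile function):
x = F⁻¹(0.21) = -5.6400

Verification: P(X ≤ -5.6400) = 0.21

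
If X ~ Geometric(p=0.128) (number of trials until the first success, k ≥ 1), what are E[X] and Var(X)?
E[X] = 7.8125, Var(X) = 53.2227

We have X ~ Geometric(p=0.128) (number of trials until the first success, k ≥ 1).

For a Geometric distribution with p=0.128 (number of trials until the first success, k ≥ 1):

Expected value:
E[X] = 7.8125

Variance:
Var(X) = 53.2227

Standard deviation:
σ = √Var(X) = 7.2954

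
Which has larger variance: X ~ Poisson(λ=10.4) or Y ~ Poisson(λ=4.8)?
X has larger variance (10.4000 > 4.8000)

Compute the variance for each distribution:

X ~ Poisson(λ=10.4):
Var(X) = 10.4000

Y ~ Poisson(λ=4.8):
Var(Y) = 4.8000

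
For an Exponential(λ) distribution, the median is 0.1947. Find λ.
λ = 3.5601

For X ~ Exponential(λ), the CDF is F(x) = 1 - e^(-λx).
The median m satisfies F(m) = 0.5:
1 - e^(-λm) = 0.5
e^(-λm) = 0.5
λm = ln(2)
m = ln(2) / λ

Given m = 0.1947:
λ = ln(2) / 0.1947 = 0.693147 / 0.1947 = 3.5601

Verification: ln(2) / 3.5601 = 0.1947 ✓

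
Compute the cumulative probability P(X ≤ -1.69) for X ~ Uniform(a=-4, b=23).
0.085556

We have X ~ Uniform(a=-4, b=23).

The CDF gives us P(X ≤ k).

Using the CDF:
P(X ≤ -1.69) = 0.085556

This means there's approximately a 8.6% chance that X is at most -1.69.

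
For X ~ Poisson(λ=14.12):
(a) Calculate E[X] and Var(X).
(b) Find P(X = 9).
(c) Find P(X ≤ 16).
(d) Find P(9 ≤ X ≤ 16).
(a) E[X] = 14.1200, Var(X) = 14.1200
(b) P(X = 9) = 0.045343
(c) P(X ≤ 16) = 0.745443
(d) P(9 ≤ X ≤ 16) = 0.686948

We have X ~ Poisson(λ=14.12).

(a) Moments:
E[X] = 14.1200
Var(X) = 14.1200
σ = √Var(X) = 3.7577

(b) Point probability using PMF:
P(X = 9) = 0.045343

(c) Cumulative probability using CDF:
P(X ≤ 16) = F(16) = 0.745443

(d) Range probability:
P(9 ≤ X ≤ 16) = P(X ≤ 16) - P(X ≤ 8)
                   = F(16) - F(8)
                   = 0.745443 - 0.058496
                   = 0.686948

This means approximately 68.7% of outcomes fall in the interval [9, 16].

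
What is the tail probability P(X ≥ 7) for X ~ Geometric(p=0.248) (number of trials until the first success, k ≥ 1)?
0.180845

We have X ~ Geometric(p=0.248) (number of trials until the first success, k ≥ 1).

For discrete distributions, P(X ≥ 7) = 1 - P(X ≤ 6).

P(X ≤ 6) = 0.819155
P(X ≥ 7) = 1 - 0.819155 = 0.180845

So there's approximately a 18.1% chance that X is at least 7.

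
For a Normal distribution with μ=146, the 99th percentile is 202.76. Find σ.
σ = 24.3988

For X ~ Normal(μ, σ), the p-th percentile satisfies x = μ + z_p × σ,
where z_p = Φ⁻¹(p) is the standard normal quantile.

Step 1: z_{0.99} = Φ⁻¹(0.99) = 2.3263

Step 2: Solve for σ:
202.76 = 146 + 2.3263 × σ
σ = (202.76 - 146) / 2.3263
σ = 56.76 / 2.3263
σ = 24.3988

Verification: μ + z × σ = 146 + 2.3263 × 24.3988 = 202.76 ✓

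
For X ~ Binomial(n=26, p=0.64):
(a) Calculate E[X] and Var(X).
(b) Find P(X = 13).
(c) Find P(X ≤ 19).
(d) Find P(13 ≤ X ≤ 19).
(a) E[X] = 16.6400, Var(X) = 5.9904
(b) P(X = 13) = 0.053620
(c) P(X ≤ 19) = 0.880568
(d) P(13 ≤ X ≤ 19) = 0.832885

We have X ~ Binomial(n=26, p=0.64).

(a) Moments:
E[X] = 16.6400
Var(X) = 5.9904
σ = √Var(X) = 2.4475

(b) Point probability using PMF:
P(X = 13) = 0.053620

(c) Cumulative probability using CDF:
P(X ≤ 19) = F(19) = 0.880568

(d) Range probability:
P(13 ≤ X ≤ 19) = P(X ≤ 19) - P(X ≤ 12)
                   = F(19) - F(12)
                   = 0.880568 - 0.047683
                   = 0.832885

This means approximately 83.3% of outcomes fall in the interval [13, 19].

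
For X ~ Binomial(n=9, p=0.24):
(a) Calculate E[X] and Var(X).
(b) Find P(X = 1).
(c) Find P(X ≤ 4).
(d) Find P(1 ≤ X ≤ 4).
(a) E[X] = 2.1600, Var(X) = 1.6416
(b) P(X = 1) = 0.240416
(c) P(X ≤ 4) = 0.958450
(d) P(1 ≤ X ≤ 4) = 0.873859

We have X ~ Binomial(n=9, p=0.24).

(a) Moments:
E[X] = 2.1600
Var(X) = 1.6416
σ = √Var(X) = 1.2812

(b) Point probability using PMF:
P(X = 1) = 0.240416

(c) Cumulative probability using CDF:
P(X ≤ 4) = F(4) = 0.958450

(d) Range probability:
P(1 ≤ X ≤ 4) = P(X ≤ 4) - P(X ≤ 0)
                   = F(4) - F(0)
                   = 0.958450 - 0.084591
                   = 0.873859

This means approximately 87.4% of outcomes fall in the interval [1, 4].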